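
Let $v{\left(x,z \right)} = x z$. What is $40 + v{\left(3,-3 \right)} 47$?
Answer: $-383$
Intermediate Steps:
$40 + v{\left(3,-3 \right)} 47 = 40 + 3 \left(-3\right) 47 = 40 - 423 = -383$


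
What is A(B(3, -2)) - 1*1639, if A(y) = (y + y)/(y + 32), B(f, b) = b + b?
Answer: -11475/7 ≈ -1639.3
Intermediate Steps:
B(f, b) = 2*b
A(y) = 2*y/(32 + y) (A(y) = (2*y)/(32 + y) = 2*y/(32 + y))
A(B(3, -2)) - 1*1639 = 2*(2*(-2))/(32 + 2*(-2)) - 1*1639 = 2*(-4)/(32 - 4) - 1639 = 2*(-4)/28 - 1639 = 2*(-4)*(1/28) - 1639 = -2/7 - 1639 = -11475/7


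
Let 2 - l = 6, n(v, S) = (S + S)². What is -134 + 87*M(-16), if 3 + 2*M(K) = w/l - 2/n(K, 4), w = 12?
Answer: -25367/64 ≈ -396.36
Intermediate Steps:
n(v, S) = 4*S² (n(v, S) = (2*S)² = 4*S²)
l = -4 (l = 2 - 1*6 = 2 - 6 = -4)
M(K) = -193/64 (M(K) = -3/2 + (12/(-4) - 2/(4*4²))/2 = -3/2 + (12*(-¼) - 2/(4*16))/2 = -3/2 + (-3 - 2/64)/2 = -3/2 + (-3 - 2*1/64)/2 = -3/2 + (-3 - 1/32)/2 = -3/2 + (½)*(-97/32) = -3/2 - 97/64 = -193/64)
-134 + 87*M(-16) = -134 + 87*(-193/64) = -134 - 16791/64 = -25367/64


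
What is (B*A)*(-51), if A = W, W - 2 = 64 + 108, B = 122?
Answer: -1082628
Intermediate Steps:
W = 174 (W = 2 + (64 + 108) = 2 + 172 = 174)
A = 174
(B*A)*(-51) = (122*174)*(-51) = 21228*(-51) = -1082628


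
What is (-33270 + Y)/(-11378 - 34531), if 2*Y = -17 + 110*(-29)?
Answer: 23249/30606 ≈ 0.75962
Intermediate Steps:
Y = -3207/2 (Y = (-17 + 110*(-29))/2 = (-17 - 3190)/2 = (1/2)*(-3207) = -3207/2 ≈ -1603.5)
(-33270 + Y)/(-11378 - 34531) = (-33270 - 3207/2)/(-11378 - 34531) = -69747/2/(-45909) = -69747/2*(-1/45909) = 23249/30606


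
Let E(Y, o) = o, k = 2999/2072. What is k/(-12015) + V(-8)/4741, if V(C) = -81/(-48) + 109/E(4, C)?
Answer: -622806553/236055148560 ≈ -0.0026384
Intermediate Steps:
k = 2999/2072 (k = 2999*(1/2072) = 2999/2072 ≈ 1.4474)
V(C) = 27/16 + 109/C (V(C) = -81/(-48) + 109/C = -81*(-1/48) + 109/C = 27/16 + 109/C)
k/(-12015) + V(-8)/4741 = (2999/2072)/(-12015) + (27/16 + 109/(-8))/4741 = (2999/2072)*(-1/12015) + (27/16 + 109*(-1/8))*(1/4741) = -2999/24895080 + (27/16 - 109/8)*(1/4741) = -2999/24895080 - 191/16*1/4741 = -2999/24895080 - 191/75856 = -622806553/236055148560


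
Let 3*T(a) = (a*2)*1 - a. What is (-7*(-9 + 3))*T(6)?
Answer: 84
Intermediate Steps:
T(a) = a/3 (T(a) = ((a*2)*1 - a)/3 = ((2*a)*1 - a)/3 = (2*a - a)/3 = a/3)
(-7*(-9 + 3))*T(6) = (-7*(-9 + 3))*((⅓)*6) = -7*(-6)*2 = 42*2 = 84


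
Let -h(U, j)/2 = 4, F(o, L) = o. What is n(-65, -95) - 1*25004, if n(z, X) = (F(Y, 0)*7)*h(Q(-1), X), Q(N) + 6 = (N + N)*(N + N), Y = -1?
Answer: -24948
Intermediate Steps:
Q(N) = -6 + 4*N² (Q(N) = -6 + (N + N)*(N + N) = -6 + (2*N)*(2*N) = -6 + 4*N²)
h(U, j) = -8 (h(U, j) = -2*4 = -8)
n(z, X) = 56 (n(z, X) = -1*7*(-8) = -7*(-8) = 56)
n(-65, -95) - 1*25004 = 56 - 1*25004 = 56 - 25004 = -24948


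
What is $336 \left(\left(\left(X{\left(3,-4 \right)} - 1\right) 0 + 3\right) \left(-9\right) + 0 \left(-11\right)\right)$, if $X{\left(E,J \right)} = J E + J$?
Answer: $-9072$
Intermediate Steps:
$X{\left(E,J \right)} = J + E J$ ($X{\left(E,J \right)} = E J + J = J + E J$)
$336 \left(\left(\left(X{\left(3,-4 \right)} - 1\right) 0 + 3\right) \left(-9\right) + 0 \left(-11\right)\right) = 336 \left(\left(\left(- 4 \left(1 + 3\right) - 1\right) 0 + 3\right) \left(-9\right) + 0 \left(-11\right)\right) = 336 \left(\left(\left(\left(-4\right) 4 - 1\right) 0 + 3\right) \left(-9\right) + 0\right) = 336 \left(\left(\left(-16 - 1\right) 0 + 3\right) \left(-9\right) + 0\right) = 336 \left(\left(\left(-17\right) 0 + 3\right) \left(-9\right) + 0\right) = 336 \left(\left(0 + 3\right) \left(-9\right) + 0\right) = 336 \left(3 \left(-9\right) + 0\right) = 336 \left(-27 + 0\right) = 336 \left(-27\right) = -9072$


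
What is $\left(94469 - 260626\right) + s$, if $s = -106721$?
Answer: $-272878$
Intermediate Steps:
$\left(94469 - 260626\right) + s = \left(94469 - 260626\right) - 106721 = -166157 - 106721 = -272878$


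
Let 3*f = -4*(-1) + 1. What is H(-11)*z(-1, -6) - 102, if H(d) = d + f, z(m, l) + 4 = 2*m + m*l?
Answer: -102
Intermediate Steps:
f = 5/3 (f = (-4*(-1) + 1)/3 = (4 + 1)/3 = (⅓)*5 = 5/3 ≈ 1.6667)
z(m, l) = -4 + 2*m + l*m (z(m, l) = -4 + (2*m + m*l) = -4 + (2*m + l*m) = -4 + 2*m + l*m)
H(d) = 5/3 + d (H(d) = d + 5/3 = 5/3 + d)
H(-11)*z(-1, -6) - 102 = (5/3 - 11)*(-4 + 2*(-1) - 6*(-1)) - 102 = -28*(-4 - 2 + 6)/3 - 102 = -28/3*0 - 102 = 0 - 102 = -102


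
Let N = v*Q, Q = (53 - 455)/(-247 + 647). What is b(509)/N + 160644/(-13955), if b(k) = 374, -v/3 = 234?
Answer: -10811677844/984539205 ≈ -10.981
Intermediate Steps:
Q = -201/200 (Q = -402/400 = -402*1/400 = -201/200 ≈ -1.0050)
v = -702 (v = -3*234 = -702)
N = 70551/100 (N = -702*(-201/200) = 70551/100 ≈ 705.51)
b(509)/N + 160644/(-13955) = 374/(70551/100) + 160644/(-13955) = 374*(100/70551) + 160644*(-1/13955) = 37400/70551 - 160644/13955 = -10811677844/984539205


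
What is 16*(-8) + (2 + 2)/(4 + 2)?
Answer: -382/3 ≈ -127.33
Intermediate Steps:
16*(-8) + (2 + 2)/(4 + 2) = -128 + 4/6 = -128 + 4*(⅙) = -128 + ⅔ = -382/3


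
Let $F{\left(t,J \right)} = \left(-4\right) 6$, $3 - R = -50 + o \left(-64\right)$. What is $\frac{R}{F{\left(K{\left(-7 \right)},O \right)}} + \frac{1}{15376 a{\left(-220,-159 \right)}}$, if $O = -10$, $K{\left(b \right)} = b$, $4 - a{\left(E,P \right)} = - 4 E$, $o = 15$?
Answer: $- \frac{568519913}{13469376} \approx -42.208$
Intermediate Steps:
$a{\left(E,P \right)} = 4 + 4 E$ ($a{\left(E,P \right)} = 4 - - 4 E = 4 + 4 E$)
$R = 1013$ ($R = 3 - \left(-50 + 15 \left(-64\right)\right) = 3 - \left(-50 - 960\right) = 3 - -1010 = 3 + 1010 = 1013$)
$F{\left(t,J \right)} = -24$
$\frac{R}{F{\left(K{\left(-7 \right)},O \right)}} + \frac{1}{15376 a{\left(-220,-159 \right)}} = \frac{1013}{-24} + \frac{1}{15376 \left(4 + 4 \left(-220\right)\right)} = 1013 \left(- \frac{1}{24}\right) + \frac{1}{15376 \left(4 - 880\right)} = - \frac{1013}{24} + \frac{1}{15376 \left(-876\right)} = - \frac{1013}{24} + \frac{1}{15376} \left(- \frac{1}{876}\right) = - \frac{1013}{24} - \frac{1}{13469376} = - \frac{568519913}{13469376}$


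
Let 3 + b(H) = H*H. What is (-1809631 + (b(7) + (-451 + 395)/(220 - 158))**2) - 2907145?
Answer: -4530867332/961 ≈ -4.7147e+6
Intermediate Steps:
b(H) = -3 + H**2 (b(H) = -3 + H*H = -3 + H**2)
(-1809631 + (b(7) + (-451 + 395)/(220 - 158))**2) - 2907145 = (-1809631 + ((-3 + 7**2) + (-451 + 395)/(220 - 158))**2) - 2907145 = (-1809631 + ((-3 + 49) - 56/62)**2) - 2907145 = (-1809631 + (46 - 56*1/62)**2) - 2907145 = (-1809631 + (46 - 28/31)**2) - 2907145 = (-1809631 + (1398/31)**2) - 2907145 = (-1809631 + 1954404/961) - 2907145 = -1737100987/961 - 2907145 = -4530867332/961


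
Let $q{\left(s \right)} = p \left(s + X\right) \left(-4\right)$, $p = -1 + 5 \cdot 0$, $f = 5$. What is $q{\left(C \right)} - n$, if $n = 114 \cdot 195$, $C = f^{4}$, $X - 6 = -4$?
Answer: $-19722$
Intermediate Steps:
$X = 2$ ($X = 6 - 4 = 2$)
$C = 625$ ($C = 5^{4} = 625$)
$p = -1$ ($p = -1 + 0 = -1$)
$q{\left(s \right)} = 8 + 4 s$ ($q{\left(s \right)} = - (s + 2) \left(-4\right) = - (2 + s) \left(-4\right) = \left(-2 - s\right) \left(-4\right) = 8 + 4 s$)
$n = 22230$
$q{\left(C \right)} - n = \left(8 + 4 \cdot 625\right) - 22230 = \left(8 + 2500\right) - 22230 = 2508 - 22230 = -19722$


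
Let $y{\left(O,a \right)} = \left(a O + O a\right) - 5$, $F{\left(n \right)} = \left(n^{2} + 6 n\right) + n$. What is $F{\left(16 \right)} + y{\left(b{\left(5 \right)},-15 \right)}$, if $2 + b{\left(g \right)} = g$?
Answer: $273$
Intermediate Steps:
$b{\left(g \right)} = -2 + g$
$F{\left(n \right)} = n^{2} + 7 n$
$y{\left(O,a \right)} = -5 + 2 O a$ ($y{\left(O,a \right)} = \left(O a + O a\right) - 5 = 2 O a - 5 = -5 + 2 O a$)
$F{\left(16 \right)} + y{\left(b{\left(5 \right)},-15 \right)} = 16 \left(7 + 16\right) + \left(-5 + 2 \left(-2 + 5\right) \left(-15\right)\right) = 16 \cdot 23 + \left(-5 + 2 \cdot 3 \left(-15\right)\right) = 368 - 95 = 273$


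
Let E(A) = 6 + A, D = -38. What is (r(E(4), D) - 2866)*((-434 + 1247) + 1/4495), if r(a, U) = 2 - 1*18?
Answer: -10532084552/4495 ≈ -2.3431e+6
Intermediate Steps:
r(a, U) = -16 (r(a, U) = 2 - 18 = -16)
(r(E(4), D) - 2866)*((-434 + 1247) + 1/4495) = (-16 - 2866)*((-434 + 1247) + 1/4495) = -2882*(813 + 1/4495) = -2882*3654436/4495 = -10532084552/4495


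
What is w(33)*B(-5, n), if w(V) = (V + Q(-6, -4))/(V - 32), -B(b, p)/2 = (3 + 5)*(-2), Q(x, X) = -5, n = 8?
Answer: 896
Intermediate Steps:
B(b, p) = 32 (B(b, p) = -2*(3 + 5)*(-2) = -16*(-2) = -2*(-16) = 32)
w(V) = (-5 + V)/(-32 + V) (w(V) = (V - 5)/(V - 32) = (-5 + V)/(-32 + V))
w(33)*B(-5, n) = ((-5 + 33)/(-32 + 33))*32 = (28/1)*32 = (1*28)*32 = 28*32 = 896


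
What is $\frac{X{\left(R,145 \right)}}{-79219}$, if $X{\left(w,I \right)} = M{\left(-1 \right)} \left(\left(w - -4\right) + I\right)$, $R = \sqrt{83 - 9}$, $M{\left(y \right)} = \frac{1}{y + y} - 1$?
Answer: $\frac{447}{158438} + \frac{3 \sqrt{74}}{158438} \approx 0.0029842$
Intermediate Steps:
$M{\left(y \right)} = -1 + \frac{1}{2 y}$ ($M{\left(y \right)} = \frac{1}{2 y} - 1 = -1 + \frac{1}{2 y}$)
$R = \sqrt{74} \approx 8.6023$
$X{\left(w,I \right)} = -6 - \frac{3 I}{2} - \frac{3 w}{2}$ ($X{\left(w,I \right)} = \frac{\frac{1}{2} - -1}{-1} \left(\left(w - -4\right) + I\right) = - (\frac{1}{2} + 1) \left(\left(w + 4\right) + I\right) = \left(-1\right) \frac{3}{2} \left(\left(4 + w\right) + I\right) = - \frac{3 \left(4 + I + w\right)}{2} = -6 - \frac{3 I}{2} - \frac{3 w}{2}$)
$\frac{X{\left(R,145 \right)}}{-79219} = \frac{-6 - \frac{435}{2} - \frac{3 \sqrt{74}}{2}}{-79219} = \left(-6 - \frac{435}{2} - \frac{3 \sqrt{74}}{2}\right) \left(- \frac{1}{79219}\right) = \left(- \frac{447}{2} - \frac{3 \sqrt{74}}{2}\right) \left(- \frac{1}{79219}\right) = \frac{447}{158438} + \frac{3 \sqrt{74}}{158438}$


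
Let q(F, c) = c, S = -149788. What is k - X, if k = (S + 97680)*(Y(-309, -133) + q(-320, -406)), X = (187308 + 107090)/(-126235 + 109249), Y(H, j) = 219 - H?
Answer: -53991348569/8493 ≈ -6.3572e+6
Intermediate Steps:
X = -147199/8493 (X = 294398/(-16986) = 294398*(-1/16986) = -147199/8493 ≈ -17.332)
k = -6357176 (k = (-149788 + 97680)*((219 - 1*(-309)) - 406) = -52108*((219 + 309) - 406) = -52108*(528 - 406) = -52108*122 = -6357176)
k - X = -6357176 - 1*(-147199/8493) = -6357176 + 147199/8493 = -53991348569/8493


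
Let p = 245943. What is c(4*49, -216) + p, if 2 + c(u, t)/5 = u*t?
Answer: 34253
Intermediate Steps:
c(u, t) = -10 + 5*t*u (c(u, t) = -10 + 5*(u*t) = -10 + 5*(t*u) = -10 + 5*t*u)
c(4*49, -216) + p = (-10 + 5*(-216)*(4*49)) + 245943 = (-10 + 5*(-216)*196) + 245943 = (-10 - 211680) + 245943 = -211690 + 245943 = 34253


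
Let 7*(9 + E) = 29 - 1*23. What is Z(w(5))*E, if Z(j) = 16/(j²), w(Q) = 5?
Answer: -912/175 ≈ -5.2114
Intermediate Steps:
Z(j) = 16/j²
E = -57/7 (E = -9 + (29 - 1*23)/7 = -9 + (29 - 23)/7 = -9 + (⅐)*6 = -9 + 6/7 = -57/7 ≈ -8.1429)
Z(w(5))*E = (16/5²)*(-57/7) = (16*(1/25))*(-57/7) = (16/25)*(-57/7) = -912/175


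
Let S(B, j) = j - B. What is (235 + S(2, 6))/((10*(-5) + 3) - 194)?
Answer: -239/241 ≈ -0.99170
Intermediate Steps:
(235 + S(2, 6))/((10*(-5) + 3) - 194) = (235 + (6 - 1*2))/((10*(-5) + 3) - 194) = (235 + (6 - 2))/((-50 + 3) - 194) = (235 + 4)/(-47 - 194) = 239/(-241) = 239*(-1/241) = -239/241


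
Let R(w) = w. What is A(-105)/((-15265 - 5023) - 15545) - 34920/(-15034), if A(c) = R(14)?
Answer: 89362706/38479523 ≈ 2.3223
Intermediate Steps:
A(c) = 14
A(-105)/((-15265 - 5023) - 15545) - 34920/(-15034) = 14/((-15265 - 5023) - 15545) - 34920/(-15034) = 14/(-20288 - 15545) - 34920*(-1/15034) = 14/(-35833) + 17460/7517 = 14*(-1/35833) + 17460/7517 = -2/5119 + 17460/7517 = 89362706/38479523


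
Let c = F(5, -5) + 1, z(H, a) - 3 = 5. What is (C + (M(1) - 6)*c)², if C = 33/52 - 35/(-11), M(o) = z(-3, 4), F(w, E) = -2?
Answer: 1079521/327184 ≈ 3.2994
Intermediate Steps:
z(H, a) = 8 (z(H, a) = 3 + 5 = 8)
M(o) = 8
c = -1 (c = -2 + 1 = -1)
C = 2183/572 (C = 33*(1/52) - 35*(-1/11) = 33/52 + 35/11 = 2183/572 ≈ 3.8164)
(C + (M(1) - 6)*c)² = (2183/572 + (8 - 6)*(-1))² = (2183/572 + 2*(-1))² = (2183/572 - 2)² = (1039/572)² = 1079521/327184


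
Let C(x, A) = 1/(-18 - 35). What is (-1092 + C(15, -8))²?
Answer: 3349747129/2809 ≈ 1.1925e+6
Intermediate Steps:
C(x, A) = -1/53 (C(x, A) = 1/(-53) = -1/53)
(-1092 + C(15, -8))² = (-1092 - 1/53)² = (-57877/53)² = 3349747129/2809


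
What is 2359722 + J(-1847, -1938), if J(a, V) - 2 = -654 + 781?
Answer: 2359851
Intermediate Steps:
J(a, V) = 129 (J(a, V) = 2 + (-654 + 781) = 2 + 127 = 129)
2359722 + J(-1847, -1938) = 2359722 + 129 = 2359851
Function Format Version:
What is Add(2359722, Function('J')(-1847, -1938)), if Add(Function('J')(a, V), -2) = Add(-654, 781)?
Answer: 2359851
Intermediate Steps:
Function('J')(a, V) = 129 (Function('J')(a, V) = Add(2, Add(-654, 781)) = Add(2, 127) = 129)
Add(2359722, Function('J')(-1847, -1938)) = Add(2359722, 129) = 2359851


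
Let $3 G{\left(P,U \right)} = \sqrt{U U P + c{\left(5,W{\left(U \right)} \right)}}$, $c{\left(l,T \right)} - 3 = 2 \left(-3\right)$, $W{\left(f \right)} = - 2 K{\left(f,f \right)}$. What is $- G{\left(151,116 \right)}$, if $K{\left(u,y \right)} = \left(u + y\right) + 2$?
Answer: $- \frac{\sqrt{2031853}}{3} \approx -475.14$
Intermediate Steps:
$K{\left(u,y \right)} = 2 + u + y$
$W{\left(f \right)} = -4 - 4 f$ ($W{\left(f \right)} = - 2 \left(2 + f + f\right) = - 2 \left(2 + 2 f\right) = -4 - 4 f$)
$c{\left(l,T \right)} = -3$ ($c{\left(l,T \right)} = 3 + 2 \left(-3\right) = 3 - 6 = -3$)
$G{\left(P,U \right)} = \frac{\sqrt{-3 + P U^{2}}}{3}$ ($G{\left(P,U \right)} = \frac{\sqrt{U U P - 3}}{3} = \frac{\sqrt{U^{2} P - 3}}{3} = \frac{\sqrt{P U^{2} - 3}}{3} = \frac{\sqrt{-3 + P U^{2}}}{3}$)
$- G{\left(151,116 \right)} = - \frac{\sqrt{-3 + 151 \cdot 116^{2}}}{3} = - \frac{\sqrt{-3 + 151 \cdot 13456}}{3} = - \frac{\sqrt{-3 + 2031856}}{3} = - \frac{\sqrt{2031853}}{3}$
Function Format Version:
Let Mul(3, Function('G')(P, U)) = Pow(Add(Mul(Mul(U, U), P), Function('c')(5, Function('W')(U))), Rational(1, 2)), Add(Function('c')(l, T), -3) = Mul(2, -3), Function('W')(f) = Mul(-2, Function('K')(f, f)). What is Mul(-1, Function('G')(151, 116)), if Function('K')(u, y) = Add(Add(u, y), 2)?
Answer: Mul(Rational(-1, 3), Pow(2031853, Rational(1, 2))) ≈ -475.14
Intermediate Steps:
Function('K')(u, y) = Add(2, u, y)
Function('W')(f) = Add(-4, Mul(-4, f)) (Function('W')(f) = Mul(-2, Add(2, f, f)) = Mul(-2, Add(2, Mul(2, f))) = Add(-4, Mul(-4, f)))
Function('c')(l, T) = -3 (Function('c')(l, T) = Add(3, Mul(2, -3)) = Add(3, -6) = -3)
Function('G')(P, U) = Mul(Rational(1, 3), Pow(Add(-3, Mul(P, Pow(U, 2))), Rational(1, 2))) (Function('G')(P, U) = Mul(Rational(1, 3), Pow(Add(Mul(Mul(U, U), P), -3), Rational(1, 2))) = Mul(Rational(1, 3), Pow(Add(Mul(Pow(U, 2), P), -3), Rational(1, 2))) = Mul(Rational(1, 3), Pow(Add(Mul(P, Pow(U, 2)), -3), Rational(1, 2))) = Mul(Rational(1, 3), Pow(Add(-3, Mul(P, Pow(U, 2))), Rational(1, 2))))
Mul(-1, Function('G')(151, 116)) = Mul(-1, Mul(Rational(1, 3), Pow(Add(-3, Mul(151, Pow(116, 2))), Rational(1, 2)))) = Mul(-1, Mul(Rational(1, 3), Pow(Add(-3, Mul(151, 13456)), Rational(1, 2)))) = Mul(-1, Mul(Rational(1, 3), Pow(Add(-3, 2031856), Rational(1, 2)))) = Mul(-1, Mul(Rational(1, 3), Pow(2031853, Rational(1, 2)))) = Mul(Rational(-1, 3), Pow(2031853, Rational(1, 2)))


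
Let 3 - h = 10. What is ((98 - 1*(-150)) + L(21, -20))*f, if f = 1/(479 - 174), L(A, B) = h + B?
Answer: 221/305 ≈ 0.72459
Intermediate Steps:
h = -7 (h = 3 - 1*10 = 3 - 10 = -7)
L(A, B) = -7 + B
f = 1/305 ≈ 0.0032787
((98 - 1*(-150)) + L(21, -20))*f = ((98 - 1*(-150)) + (-7 - 20))*(1/305) = ((98 + 150) - 27)*(1/305) = (248 - 27)*(1/305) = 221*(1/305) = 221/305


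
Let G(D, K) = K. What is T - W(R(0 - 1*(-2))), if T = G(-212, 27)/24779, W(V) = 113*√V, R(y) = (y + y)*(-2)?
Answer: 27/24779 - 226*I*√2 ≈ 0.0010896 - 319.61*I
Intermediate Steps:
R(y) = -4*y (R(y) = (2*y)*(-2) = -4*y)
T = 27/24779 ≈ 0.0010896
T - W(R(0 - 1*(-2))) = 27/24779 - 113*√(-4*(0 - 1*(-2))) = 27/24779 - 113*√(-4*(0 + 2)) = 27/24779 - 113*√(-4*2) = 27/24779 - 113*√(-8) = 27/24779 - 113*2*I*√2 = 27/24779 - 226*I*√2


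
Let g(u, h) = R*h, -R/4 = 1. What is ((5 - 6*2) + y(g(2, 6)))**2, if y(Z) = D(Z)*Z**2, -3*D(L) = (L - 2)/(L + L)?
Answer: 12321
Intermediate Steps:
R = -4 (R = -4*1 = -4)
D(L) = -(-2 + L)/(6*L) (D(L) = -(L - 2)/(3*(L + L)) = -(-2 + L)/(3*(2*L)) = -(-2 + L)*1/(2*L)/3 = -(-2 + L)/(6*L))
g(u, h) = -4*h
y(Z) = Z*(2 - Z)/6 (y(Z) = ((2 - Z)/(6*Z))*Z**2 = Z*(2 - Z)/6)
((5 - 6*2) + y(g(2, 6)))**2 = ((5 - 6*2) + (-4*6)*(2 - (-4)*6)/6)**2 = ((5 - 12) + (1/6)*(-24)*(2 - 1*(-24)))**2 = (-7 + (1/6)*(-24)*(2 + 24))**2 = (-7 + (1/6)*(-24)*26)**2 = (-7 - 104)**2 = (-111)**2 = 12321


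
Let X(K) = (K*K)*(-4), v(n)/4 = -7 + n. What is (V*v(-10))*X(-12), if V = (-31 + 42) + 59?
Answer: 2741760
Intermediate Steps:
v(n) = -28 + 4*n (v(n) = 4*(-7 + n) = -28 + 4*n)
V = 70 (V = 11 + 59 = 70)
X(K) = -4*K² (X(K) = K²*(-4) = -4*K²)
(V*v(-10))*X(-12) = (70*(-28 + 4*(-10)))*(-4*(-12)²) = (70*(-28 - 40))*(-4*144) = (70*(-68))*(-576) = -4760*(-576) = 2741760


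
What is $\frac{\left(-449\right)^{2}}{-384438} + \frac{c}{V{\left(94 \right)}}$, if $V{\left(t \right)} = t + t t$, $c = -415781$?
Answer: $- \frac{40410578252}{858257835} \approx -47.084$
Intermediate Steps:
$V{\left(t \right)} = t + t^{2}$
$\frac{\left(-449\right)^{2}}{-384438} + \frac{c}{V{\left(94 \right)}} = \frac{\left(-449\right)^{2}}{-384438} - \frac{415781}{94 \left(1 + 94\right)} = 201601 \left(- \frac{1}{384438}\right) - \frac{415781}{94 \cdot 95} = - \frac{201601}{384438} - \frac{415781}{8930} = - \frac{40410578252}{858257835}$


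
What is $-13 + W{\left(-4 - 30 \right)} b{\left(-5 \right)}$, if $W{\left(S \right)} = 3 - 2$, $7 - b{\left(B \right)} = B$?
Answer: $-1$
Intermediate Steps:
$b{\left(B \right)} = 7 - B$
$W{\left(S \right)} = 1$ ($W{\left(S \right)} = 3 - 2 = 1$)
$-13 + W{\left(-4 - 30 \right)} b{\left(-5 \right)} = -13 + 1 \left(7 - -5\right) = -13 + 1 \left(7 + 5\right) = -13 + 1 \cdot 12 = -13 + 12 = -1$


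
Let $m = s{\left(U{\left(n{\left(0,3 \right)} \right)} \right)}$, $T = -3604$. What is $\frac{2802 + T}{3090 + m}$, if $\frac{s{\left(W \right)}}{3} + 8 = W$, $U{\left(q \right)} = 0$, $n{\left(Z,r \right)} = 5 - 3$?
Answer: $- \frac{401}{1533} \approx -0.26158$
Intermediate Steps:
$n{\left(Z,r \right)} = 2$
$s{\left(W \right)} = -24 + 3 W$
$m = -24$ ($m = -24 + 3 \cdot 0 = -24 + 0 = -24$)
$\frac{2802 + T}{3090 + m} = \frac{2802 - 3604}{3090 - 24} = - \frac{802}{3066} = \left(-802\right) \frac{1}{3066} = - \frac{401}{1533}$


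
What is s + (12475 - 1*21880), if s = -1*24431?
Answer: -33836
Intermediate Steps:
s = -24431
s + (12475 - 1*21880) = -24431 + (12475 - 1*21880) = -24431 + (12475 - 21880) = -24431 - 9405 = -33836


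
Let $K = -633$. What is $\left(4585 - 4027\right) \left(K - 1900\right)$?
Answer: $-1413414$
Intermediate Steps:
$\left(4585 - 4027\right) \left(K - 1900\right) = \left(4585 - 4027\right) \left(-633 - 1900\right) = 558 \left(-2533\right) = -1413414$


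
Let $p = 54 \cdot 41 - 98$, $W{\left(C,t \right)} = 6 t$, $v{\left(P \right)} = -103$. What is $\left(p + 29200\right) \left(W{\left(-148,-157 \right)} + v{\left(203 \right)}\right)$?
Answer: $-32725220$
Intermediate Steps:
$p = 2116$ ($p = 2214 - 98 = 2116$)
$\left(p + 29200\right) \left(W{\left(-148,-157 \right)} + v{\left(203 \right)}\right) = \left(2116 + 29200\right) \left(6 \left(-157\right) - 103\right) = 31316 \left(-942 - 103\right) = 31316 \left(-1045\right) = -32725220$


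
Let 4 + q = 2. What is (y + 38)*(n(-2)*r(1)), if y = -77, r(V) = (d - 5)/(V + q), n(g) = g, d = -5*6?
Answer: 2730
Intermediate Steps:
q = -2 (q = -4 + 2 = -2)
d = -30
r(V) = -35/(-2 + V) (r(V) = (-30 - 5)/(V - 2) = -35/(-2 + V))
(y + 38)*(n(-2)*r(1)) = (-77 + 38)*(-(-70)/(-2 + 1)) = -(-78)*(-35/(-1)) = -(-78)*(-35*(-1)) = -(-78)*35 = -39*(-70) = 2730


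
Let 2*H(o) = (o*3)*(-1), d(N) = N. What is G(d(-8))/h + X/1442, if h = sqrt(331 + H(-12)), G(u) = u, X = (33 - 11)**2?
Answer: 242/721 - 8*sqrt(349)/349 ≈ -0.092585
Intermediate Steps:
X = 484 (X = 22**2 = 484)
H(o) = -3*o/2 (H(o) = ((o*3)*(-1))/2 = ((3*o)*(-1))/2 = (-3*o)/2 = -3*o/2)
h = sqrt(349) (h = sqrt(331 - 3/2*(-12)) = sqrt(331 + 18) = sqrt(349) ≈ 18.682)
G(d(-8))/h + X/1442 = -8*sqrt(349)/349 + 484/1442 = -8*sqrt(349)/349 + 484*(1/1442) = -8*sqrt(349)/349 + 242/721 = 242/721 - 8*sqrt(349)/349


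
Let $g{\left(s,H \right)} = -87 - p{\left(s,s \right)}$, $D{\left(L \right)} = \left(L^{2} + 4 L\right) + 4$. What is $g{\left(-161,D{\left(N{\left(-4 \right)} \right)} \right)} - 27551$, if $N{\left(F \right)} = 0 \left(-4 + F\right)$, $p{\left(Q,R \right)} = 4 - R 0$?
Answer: $-27642$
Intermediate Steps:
$p{\left(Q,R \right)} = 4$ ($p{\left(Q,R \right)} = 4 - 0 = 4 + 0 = 4$)
$N{\left(F \right)} = 0$
$D{\left(L \right)} = 4 + L^{2} + 4 L$
$g{\left(s,H \right)} = -91$ ($g{\left(s,H \right)} = -87 - 4 = -91$)
$g{\left(-161,D{\left(N{\left(-4 \right)} \right)} \right)} - 27551 = -91 - 27551 = -27642$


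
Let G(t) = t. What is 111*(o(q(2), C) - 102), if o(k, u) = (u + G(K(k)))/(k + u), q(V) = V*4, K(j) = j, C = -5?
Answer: -11211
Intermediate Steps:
q(V) = 4*V
o(k, u) = 1 (o(k, u) = (u + k)/(k + u) = (k + u)/(k + u) = 1)
111*(o(q(2), C) - 102) = 111*(1 - 102) = 111*(-101) = -11211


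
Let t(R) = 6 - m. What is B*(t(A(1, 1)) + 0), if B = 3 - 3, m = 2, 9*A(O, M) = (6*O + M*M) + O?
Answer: 0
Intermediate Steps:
A(O, M) = M²/9 + 7*O/9 (A(O, M) = ((6*O + M*M) + O)/9 = ((6*O + M²) + O)/9 = ((M² + 6*O) + O)/9 = (M² + 7*O)/9 = M²/9 + 7*O/9)
t(R) = 4 (t(R) = 6 - 1*2 = 6 - 2 = 4)
B = 0
B*(t(A(1, 1)) + 0) = 0*(4 + 0) = 0*4 = 0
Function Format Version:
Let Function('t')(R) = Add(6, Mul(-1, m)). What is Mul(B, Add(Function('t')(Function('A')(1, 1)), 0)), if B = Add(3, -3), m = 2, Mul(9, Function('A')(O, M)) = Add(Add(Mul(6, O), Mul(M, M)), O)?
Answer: 0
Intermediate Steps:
Function('A')(O, M) = Add(Mul(Rational(1, 9), Pow(M, 2)), Mul(Rational(7, 9), O)) (Function('A')(O, M) = Mul(Rational(1, 9), Add(Add(Mul(6, O), Mul(M, M)), O)) = Mul(Rational(1, 9), Add(Add(Mul(6, O), Pow(M, 2)), O)) = Mul(Rational(1, 9), Add(Add(Pow(M, 2), Mul(6, O)), O)) = Mul(Rational(1, 9), Add(Pow(M, 2), Mul(7, O))) = Add(Mul(Rational(1, 9), Pow(M, 2)), Mul(Rational(7, 9), O)))
Function('t')(R) = 4 (Function('t')(R) = Add(6, Mul(-1, 2)) = Add(6, -2) = 4)
B = 0
Mul(B, Add(Function('t')(Function('A')(1, 1)), 0)) = Mul(0, Add(4, 0)) = Mul(0, 4) = 0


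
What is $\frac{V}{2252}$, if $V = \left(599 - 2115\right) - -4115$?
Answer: $\frac{2599}{2252} \approx 1.1541$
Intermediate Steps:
$V = 2599$ ($V = \left(599 - 2115\right) + 4115 = -1516 + 4115 = 2599$)
$\frac{V}{2252} = \frac{2599}{2252}$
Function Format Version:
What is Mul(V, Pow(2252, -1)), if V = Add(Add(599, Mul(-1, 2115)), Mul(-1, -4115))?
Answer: Rational(2599, 2252) ≈ 1.1541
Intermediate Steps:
V = 2599 (V = Add(Add(599, -2115), 4115) = Add(-1516, 4115) = 2599)
Mul(V, Pow(2252, -1)) = Mul(2599, Pow(2252, -1)) = Mul(2599, Rational(1, 2252)) = Rational(2599, 2252)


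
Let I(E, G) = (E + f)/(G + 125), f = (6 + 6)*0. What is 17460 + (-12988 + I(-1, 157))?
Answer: 1261103/282 ≈ 4472.0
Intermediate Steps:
f = 0 (f = 12*0 = 0)
I(E, G) = E/(125 + G) (I(E, G) = (E + 0)/(G + 125) = E/(125 + G))
17460 + (-12988 + I(-1, 157)) = 17460 + (-12988 - 1/(125 + 157)) = 17460 + (-12988 - 1/282) = 17460 - 3662617/282 = 1261103/282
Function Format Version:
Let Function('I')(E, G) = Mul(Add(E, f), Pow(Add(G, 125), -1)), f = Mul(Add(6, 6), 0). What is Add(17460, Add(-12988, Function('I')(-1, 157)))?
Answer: Rational(1261103, 282) ≈ 4472.0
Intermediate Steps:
f = 0 (f = Mul(12, 0) = 0)
Function('I')(E, G) = Mul(E, Pow(Add(125, G), -1)) (Function('I')(E, G) = Mul(Add(E, 0), Pow(Add(G, 125), -1)) = Mul(E, Pow(Add(125, G), -1)))
Add(17460, Add(-12988, Function('I')(-1, 157))) = Add(17460, Add(-12988, Mul(-1, Pow(Add(125, 157), -1)))) = Add(17460, Add(-12988, Mul(-1, Pow(282, -1)))) = Add(17460, Add(-12988, Mul(-1, Rational(1, 282)))) = Add(17460, Add(-12988, Rational(-1, 282))) = Add(17460, Rational(-3662617, 282)) = Rational(1261103, 282)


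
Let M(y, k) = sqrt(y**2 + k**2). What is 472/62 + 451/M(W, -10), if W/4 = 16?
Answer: 236/31 + 451*sqrt(1049)/2098 ≈ 14.575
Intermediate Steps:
W = 64 (W = 4*16 = 64)
M(y, k) = sqrt(k**2 + y**2)
472/62 + 451/M(W, -10) = 472/62 + 451/(sqrt((-10)**2 + 64**2)) = 472*(1/62) + 451/(sqrt(100 + 4096)) = 236/31 + 451/(sqrt(4196)) = 236/31 + 451/((2*sqrt(1049))) = 236/31 + 451*(sqrt(1049)/2098) = 236/31 + 451*sqrt(1049)/2098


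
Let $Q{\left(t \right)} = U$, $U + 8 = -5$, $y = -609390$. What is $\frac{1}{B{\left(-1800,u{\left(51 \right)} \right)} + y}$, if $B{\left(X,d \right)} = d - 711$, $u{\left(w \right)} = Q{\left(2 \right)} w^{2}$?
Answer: $- \frac{1}{643914} \approx -1.553 \cdot 10^{-6}$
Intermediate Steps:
$U = -13$ ($U = -8 - 5 = -13$)
$Q{\left(t \right)} = -13$
$u{\left(w \right)} = - 13 w^{2}$
$B{\left(X,d \right)} = -711 + d$
$\frac{1}{B{\left(-1800,u{\left(51 \right)} \right)} + y} = \frac{1}{\left(-711 - 13 \cdot 51^{2}\right) - 609390} = \frac{1}{\left(-711 - 33813\right) - 609390} = \frac{1}{-34524 - 609390} = \frac{1}{-643914} = - \frac{1}{643914}$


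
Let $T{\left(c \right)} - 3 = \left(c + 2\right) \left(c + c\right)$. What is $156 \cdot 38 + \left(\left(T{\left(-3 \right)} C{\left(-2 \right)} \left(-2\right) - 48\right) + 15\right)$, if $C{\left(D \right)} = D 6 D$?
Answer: $5463$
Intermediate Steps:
$C{\left(D \right)} = 6 D^{2}$ ($C{\left(D \right)} = 6 D D = 6 D^{2}$)
$T{\left(c \right)} = 3 + 2 c \left(2 + c\right)$ ($T{\left(c \right)} = 3 + \left(c + 2\right) \left(c + c\right) = 3 + \left(2 + c\right) 2 c = 3 + 2 c \left(2 + c\right)$)
$156 \cdot 38 + \left(\left(T{\left(-3 \right)} C{\left(-2 \right)} \left(-2\right) - 48\right) + 15\right) = 156 \cdot 38 + \left(\left(\left(3 + 2 \left(-3\right)^{2} + 4 \left(-3\right)\right) 6 \left(-2\right)^{2} \left(-2\right) - 48\right) + 15\right) = 5928 + \left(\left(\left(3 + 2 \cdot 9 - 12\right) 6 \cdot 4 \left(-2\right) - 48\right) + 15\right) = 5928 + \left(\left(\left(3 + 18 - 12\right) 24 \left(-2\right) - 48\right) + 15\right) = 5928 + \left(\left(9 \cdot 24 \left(-2\right) - 48\right) + 15\right) = 5928 + \left(\left(216 \left(-2\right) - 48\right) + 15\right) = 5928 + \left(\left(-432 - 48\right) + 15\right) = 5928 + \left(-480 + 15\right) = 5928 - 465 = 5463$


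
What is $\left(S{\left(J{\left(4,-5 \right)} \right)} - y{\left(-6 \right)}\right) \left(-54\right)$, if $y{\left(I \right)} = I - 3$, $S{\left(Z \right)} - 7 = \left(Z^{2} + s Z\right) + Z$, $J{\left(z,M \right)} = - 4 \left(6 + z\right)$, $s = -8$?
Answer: $-102384$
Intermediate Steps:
$J{\left(z,M \right)} = -24 - 4 z$
$S{\left(Z \right)} = 7 + Z^{2} - 7 Z$ ($S{\left(Z \right)} = 7 + \left(\left(Z^{2} - 8 Z\right) + Z\right) = 7 + \left(Z^{2} - 7 Z\right) = 7 + Z^{2} - 7 Z$)
$y{\left(I \right)} = -3 + I$
$\left(S{\left(J{\left(4,-5 \right)} \right)} - y{\left(-6 \right)}\right) \left(-54\right) = \left(\left(7 + \left(-24 - 16\right)^{2} - 7 \left(-24 - 16\right)\right) - \left(-3 - 6\right)\right) \left(-54\right) = \left(\left(7 + \left(-24 - 16\right)^{2} - 7 \left(-24 - 16\right)\right) - -9\right) \left(-54\right) = \left(\left(7 + \left(-40\right)^{2} - -280\right) + 9\right) \left(-54\right) = \left(\left(7 + 1600 + 280\right) + 9\right) \left(-54\right) = \left(1887 + 9\right) \left(-54\right) = 1896 \left(-54\right) = -102384$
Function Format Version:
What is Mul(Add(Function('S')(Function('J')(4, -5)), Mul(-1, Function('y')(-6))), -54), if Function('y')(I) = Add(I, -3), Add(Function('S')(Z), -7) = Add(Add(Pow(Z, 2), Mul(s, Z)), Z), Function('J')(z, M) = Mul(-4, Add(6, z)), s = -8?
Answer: -102384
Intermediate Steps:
Function('J')(z, M) = Add(-24, Mul(-4, z))
Function('S')(Z) = Add(7, Pow(Z, 2), Mul(-7, Z)) (Function('S')(Z) = Add(7, Add(Add(Pow(Z, 2), Mul(-8, Z)), Z)) = Add(7, Add(Pow(Z, 2), Mul(-7, Z))) = Add(7, Pow(Z, 2), Mul(-7, Z)))
Function('y')(I) = Add(-3, I)
Mul(Add(Function('S')(Function('J')(4, -5)), Mul(-1, Function('y')(-6))), -54) = Mul(Add(Add(7, Pow(Add(-24, Mul(-4, 4)), 2), Mul(-7, Add(-24, Mul(-4, 4)))), Mul(-1, Add(-3, -6))), -54) = Mul(Add(Add(7, Pow(Add(-24, -16), 2), Mul(-7, Add(-24, -16))), Mul(-1, -9)), -54) = Mul(Add(Add(7, Pow(-40, 2), Mul(-7, -40)), 9), -54) = Mul(Add(Add(7, 1600, 280), 9), -54) = Mul(Add(1887, 9), -54) = Mul(1896, -54) = -102384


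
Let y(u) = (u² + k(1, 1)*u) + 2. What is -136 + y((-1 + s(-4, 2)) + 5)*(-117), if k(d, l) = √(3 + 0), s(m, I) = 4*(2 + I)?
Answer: -47170 - 2340*√3 ≈ -51223.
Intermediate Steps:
s(m, I) = 8 + 4*I
k(d, l) = √3
y(u) = 2 + u² + u*√3 (y(u) = (u² + √3*u) + 2 = (u² + u*√3) + 2 = 2 + u² + u*√3)
-136 + y((-1 + s(-4, 2)) + 5)*(-117) = -136 + (2 + ((-1 + (8 + 4*2)) + 5)² + ((-1 + (8 + 4*2)) + 5)*√3)*(-117) = -136 + (2 + ((-1 + (8 + 8)) + 5)² + ((-1 + (8 + 8)) + 5)*√3)*(-117) = -136 + (2 + ((-1 + 16) + 5)² + ((-1 + 16) + 5)*√3)*(-117) = -136 + (2 + (15 + 5)² + (15 + 5)*√3)*(-117) = -136 + (2 + 20² + 20*√3)*(-117) = -136 + (2 + 400 + 20*√3)*(-117) = -136 + (402 + 20*√3)*(-117) = -136 + (-47034 - 2340*√3) = -47170 - 2340*√3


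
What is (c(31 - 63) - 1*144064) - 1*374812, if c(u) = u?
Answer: -518908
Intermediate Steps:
(c(31 - 63) - 1*144064) - 1*374812 = ((31 - 63) - 1*144064) - 1*374812 = (-32 - 144064) - 374812 = -144096 - 374812 = -518908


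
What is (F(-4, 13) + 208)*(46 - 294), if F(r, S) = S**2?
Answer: -93496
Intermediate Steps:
(F(-4, 13) + 208)*(46 - 294) = (13**2 + 208)*(46 - 294) = (169 + 208)*(-248) = 377*(-248) = -93496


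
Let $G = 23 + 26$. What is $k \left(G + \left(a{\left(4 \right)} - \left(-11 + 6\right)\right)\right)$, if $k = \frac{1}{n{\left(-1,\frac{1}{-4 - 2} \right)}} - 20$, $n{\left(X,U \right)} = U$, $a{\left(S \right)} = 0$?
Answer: $-1404$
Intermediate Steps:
$k = -26$ ($k = \frac{1}{\frac{1}{-4 - 2}} - 20 = \frac{1}{\frac{1}{-6}} - 20 = \frac{1}{- \frac{1}{6}} - 20 = -6 - 20 = -26$)
$G = 49$
$k \left(G + \left(a{\left(4 \right)} - \left(-11 + 6\right)\right)\right) = - 26 \left(49 + \left(0 - \left(-11 + 6\right)\right)\right) = - 26 \left(49 + \left(0 - -5\right)\right) = - 26 \left(49 + \left(0 + 5\right)\right) = - 26 \left(49 + 5\right) = \left(-26\right) 54 = -1404$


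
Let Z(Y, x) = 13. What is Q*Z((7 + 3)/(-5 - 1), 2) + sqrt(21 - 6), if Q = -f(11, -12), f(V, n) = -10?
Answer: 130 + sqrt(15) ≈ 133.87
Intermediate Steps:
Q = 10 (Q = -1*(-10) = 10)
Q*Z((7 + 3)/(-5 - 1), 2) + sqrt(21 - 6) = 10*13 + sqrt(21 - 6) = 130 + sqrt(15)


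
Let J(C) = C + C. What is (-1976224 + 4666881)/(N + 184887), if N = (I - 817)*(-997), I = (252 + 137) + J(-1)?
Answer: 2690657/613597 ≈ 4.3851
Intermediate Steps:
J(C) = 2*C
I = 387 (I = (252 + 137) + 2*(-1) = 389 - 2 = 387)
N = 428710 (N = (387 - 817)*(-997) = -430*(-997) = 428710)
(-1976224 + 4666881)/(N + 184887) = (-1976224 + 4666881)/(428710 + 184887) = 2690657/613597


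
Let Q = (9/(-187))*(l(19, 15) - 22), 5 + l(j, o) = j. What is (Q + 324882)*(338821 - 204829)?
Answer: 8140416779952/187 ≈ 4.3532e+10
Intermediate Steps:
l(j, o) = -5 + j
Q = 72/187 (Q = (9/(-187))*((-5 + 19) - 22) = (9*(-1/187))*(14 - 22) = -9/187*(-8) = 72/187 ≈ 0.38503)
(Q + 324882)*(338821 - 204829) = (72/187 + 324882)*(338821 - 204829) = (60753006/187)*133992 = 8140416779952/187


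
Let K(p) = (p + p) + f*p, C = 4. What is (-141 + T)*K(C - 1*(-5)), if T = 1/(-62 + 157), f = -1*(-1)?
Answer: -361638/95 ≈ -3806.7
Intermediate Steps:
f = 1
T = 1/95 ≈ 0.010526
K(p) = 3*p (K(p) = (p + p) + 1*p = 2*p + p = 3*p)
(-141 + T)*K(C - 1*(-5)) = (-141 + 1/95)*(3*(4 - 1*(-5))) = -40182*(4 + 5)/95 = -40182*9/95 = -13394/95*27 = -361638/95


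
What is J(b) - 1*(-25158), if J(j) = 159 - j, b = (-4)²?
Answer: 25301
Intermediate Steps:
b = 16
J(b) - 1*(-25158) = (159 - 1*16) - 1*(-25158) = (159 - 16) + 25158 = 143 + 25158 = 25301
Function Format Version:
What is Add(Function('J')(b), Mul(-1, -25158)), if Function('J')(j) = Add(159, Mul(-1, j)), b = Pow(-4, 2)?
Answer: 25301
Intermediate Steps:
b = 16
Add(Function('J')(b), Mul(-1, -25158)) = Add(Add(159, Mul(-1, 16)), Mul(-1, -25158)) = Add(Add(159, -16), 25158) = Add(143, 25158) = 25301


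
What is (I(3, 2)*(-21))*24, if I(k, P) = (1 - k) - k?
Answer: 2520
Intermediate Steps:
I(k, P) = 1 - 2*k
(I(3, 2)*(-21))*24 = ((1 - 2*3)*(-21))*24 = ((1 - 6)*(-21))*24 = -5*(-21)*24 = 105*24 = 2520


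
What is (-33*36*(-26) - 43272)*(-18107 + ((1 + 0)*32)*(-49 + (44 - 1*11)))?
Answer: 230577696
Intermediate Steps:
(-33*36*(-26) - 43272)*(-18107 + ((1 + 0)*32)*(-49 + (44 - 1*11))) = (-1188*(-26) - 43272)*(-18107 + (1*32)*(-49 + (44 - 11))) = (30888 - 43272)*(-18107 + 32*(-49 + 33)) = -12384*(-18107 + 32*(-16)) = -12384*(-18107 - 512) = -12384*(-18619) = 230577696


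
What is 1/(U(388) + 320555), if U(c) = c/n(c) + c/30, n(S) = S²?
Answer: 5820/1865705387 ≈ 3.1195e-6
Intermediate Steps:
U(c) = 1/c + c/30 (U(c) = c/(c²) + c/30 = c/c² + c*(1/30) = 1/c + c/30)
1/(U(388) + 320555) = 1/((1/388 + (1/30)*388) + 320555) = 1/((1/388 + 194/15) + 320555) = 1/(75287/5820 + 320555) = 1/(1865705387/5820) = 5820/1865705387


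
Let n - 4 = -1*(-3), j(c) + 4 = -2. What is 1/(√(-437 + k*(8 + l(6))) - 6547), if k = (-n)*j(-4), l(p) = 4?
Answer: -6547/42863142 - √67/42863142 ≈ -0.00015293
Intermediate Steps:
j(c) = -6 (j(c) = -4 - 2 = -6)
n = 7 (n = 4 - 1*(-3) = 4 + 3 = 7)
k = 42 (k = -1*7*(-6) = -7*(-6) = 42)
1/(√(-437 + k*(8 + l(6))) - 6547) = 1/(√(-437 + 42*(8 + 4)) - 6547) = 1/(√(-437 + 42*12) - 6547) = 1/(√(-437 + 504) - 6547) = 1/(√67 - 6547) = 1/(-6547 + √67)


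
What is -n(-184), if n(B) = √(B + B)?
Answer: -4*I*√23 ≈ -19.183*I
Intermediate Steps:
n(B) = √2*√B (n(B) = √(2*B) = √2*√B)
-n(-184) = -√2*√(-184) = -√2*2*I*√46 = -4*I*√23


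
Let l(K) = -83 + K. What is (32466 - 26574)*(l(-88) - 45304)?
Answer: -267938700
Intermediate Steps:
(32466 - 26574)*(l(-88) - 45304) = (32466 - 26574)*((-83 - 88) - 45304) = 5892*(-171 - 45304) = 5892*(-45475) = -267938700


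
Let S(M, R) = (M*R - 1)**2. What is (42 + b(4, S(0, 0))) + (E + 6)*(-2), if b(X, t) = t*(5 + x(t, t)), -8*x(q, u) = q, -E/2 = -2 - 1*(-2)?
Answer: 279/8 ≈ 34.875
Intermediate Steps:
E = 0 (E = -2*(-2 - 1*(-2)) = -2*(-2 + 2) = -2*0 = 0)
x(q, u) = -q/8
S(M, R) = (-1 + M*R)**2
b(X, t) = t*(5 - t/8)
(42 + b(4, S(0, 0))) + (E + 6)*(-2) = (42 + (-1 + 0*0)**2*(40 - (-1 + 0*0)**2)/8) + (0 + 6)*(-2) = (42 + (-1 + 0)**2*(40 - (-1 + 0)**2)/8) + 6*(-2) = (42 + (1/8)*(-1)**2*(40 - 1*(-1)**2)) - 12 = (42 + (1/8)*1*(40 - 1*1)) - 12 = (42 + (1/8)*1*(40 - 1)) - 12 = (42 + (1/8)*1*39) - 12 = (42 + 39/8) - 12 = 375/8 - 12 = 279/8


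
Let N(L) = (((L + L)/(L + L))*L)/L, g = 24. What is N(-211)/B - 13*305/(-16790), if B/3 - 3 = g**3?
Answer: 32897791/139293198 ≈ 0.23618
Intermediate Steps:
N(L) = 1 (N(L) = (((2*L)/((2*L)))*L)/L = (((2*L)*(1/(2*L)))*L)/L = (1*L)/L = L/L = 1)
B = 41481 (B = 9 + 3*24**3 = 9 + 3*13824 = 9 + 41472 = 41481)
N(-211)/B - 13*305/(-16790) = 1/41481 - 13*305/(-16790) = 1*(1/41481) - 3965*(-1/16790) = 1/41481 + 793/3358 = 32897791/139293198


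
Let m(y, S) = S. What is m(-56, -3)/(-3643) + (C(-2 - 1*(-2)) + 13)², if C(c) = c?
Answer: 615670/3643 ≈ 169.00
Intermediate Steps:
m(-56, -3)/(-3643) + (C(-2 - 1*(-2)) + 13)² = -3/(-3643) + ((-2 - 1*(-2)) + 13)² = -3*(-1/3643) + ((-2 + 2) + 13)² = 3/3643 + (0 + 13)² = 3/3643 + 13² = 3/3643 + 169 = 615670/3643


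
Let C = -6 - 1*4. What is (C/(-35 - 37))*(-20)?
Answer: -25/9 ≈ -2.7778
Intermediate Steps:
C = -10 (C = -6 - 4 = -10)
(C/(-35 - 37))*(-20) = (-10/(-35 - 37))*(-20) = (-10/(-72))*(-20) = -1/72*(-10)*(-20) = (5/36)*(-20) = -25/9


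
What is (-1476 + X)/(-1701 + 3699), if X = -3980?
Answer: -2728/999 ≈ -2.7307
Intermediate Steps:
(-1476 + X)/(-1701 + 3699) = (-1476 - 3980)/(-1701 + 3699) = -5456/1998 = -5456*1/1998 = -2728/999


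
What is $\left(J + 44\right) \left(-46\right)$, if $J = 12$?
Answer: $-2576$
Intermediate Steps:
$\left(J + 44\right) \left(-46\right) = \left(12 + 44\right) \left(-46\right) = 56 \left(-46\right) = -2576$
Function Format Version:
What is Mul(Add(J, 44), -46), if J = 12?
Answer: -2576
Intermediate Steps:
Mul(Add(J, 44), -46) = Mul(Add(12, 44), -46) = Mul(56, -46) = -2576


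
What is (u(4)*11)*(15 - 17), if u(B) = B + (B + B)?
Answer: -264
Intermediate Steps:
u(B) = 3*B (u(B) = B + 2*B = 3*B)
(u(4)*11)*(15 - 17) = ((3*4)*11)*(15 - 17) = (12*11)*(-2) = 132*(-2) = -264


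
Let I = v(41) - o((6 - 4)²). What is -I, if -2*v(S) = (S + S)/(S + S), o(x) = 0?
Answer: ½ ≈ 0.50000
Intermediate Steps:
v(S) = -½ (v(S) = -(S + S)/(2*(S + S)) = -2*S/(2*(2*S)) = -2*S*1/(2*S)/2 = -½*1 = -½)
I = -½ (I = -½ - 1*0 = -½ + 0 = -½ ≈ -0.50000)
-I = -1*(-½) = ½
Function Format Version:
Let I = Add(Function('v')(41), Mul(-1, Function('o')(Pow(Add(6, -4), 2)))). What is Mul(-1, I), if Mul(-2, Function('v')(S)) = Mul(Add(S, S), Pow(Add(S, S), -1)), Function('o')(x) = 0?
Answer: Rational(1, 2) ≈ 0.50000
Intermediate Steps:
Function('v')(S) = Rational(-1, 2) (Function('v')(S) = Mul(Rational(-1, 2), Mul(Add(S, S), Pow(Add(S, S), -1))) = Mul(Rational(-1, 2), Mul(Mul(2, S), Pow(Mul(2, S), -1))) = Mul(Rational(-1, 2), Mul(Mul(2, S), Mul(Rational(1, 2), Pow(S, -1)))) = Mul(Rational(-1, 2), 1) = Rational(-1, 2))
I = Rational(-1, 2) (I = Add(Rational(-1, 2), Mul(-1, 0)) = Add(Rational(-1, 2), 0) = Rational(-1, 2) ≈ -0.50000)
Mul(-1, I) = Mul(-1, Rational(-1, 2)) = Rational(1, 2)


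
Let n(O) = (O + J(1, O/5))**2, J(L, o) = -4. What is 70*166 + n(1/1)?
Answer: 11629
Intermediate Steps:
n(O) = (-4 + O)**2 (n(O) = (O - 4)**2 = (-4 + O)**2)
70*166 + n(1/1) = 70*166 + (-4 + 1/1)**2 = 11620 + (-4 + 1)**2 = 11620 + (-3)**2 = 11620 + 9 = 11629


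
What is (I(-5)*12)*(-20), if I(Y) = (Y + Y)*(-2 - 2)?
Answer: -9600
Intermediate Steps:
I(Y) = -8*Y (I(Y) = (2*Y)*(-4) = -8*Y)
(I(-5)*12)*(-20) = (-8*(-5)*12)*(-20) = (40*12)*(-20) = 480*(-20) = -9600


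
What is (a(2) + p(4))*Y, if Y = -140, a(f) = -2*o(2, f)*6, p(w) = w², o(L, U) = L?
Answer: 1120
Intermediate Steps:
a(f) = -24 (a(f) = -2*2*6 = -4*6 = -24)
(a(2) + p(4))*Y = (-24 + 4²)*(-140) = (-24 + 16)*(-140) = -8*(-140) = 1120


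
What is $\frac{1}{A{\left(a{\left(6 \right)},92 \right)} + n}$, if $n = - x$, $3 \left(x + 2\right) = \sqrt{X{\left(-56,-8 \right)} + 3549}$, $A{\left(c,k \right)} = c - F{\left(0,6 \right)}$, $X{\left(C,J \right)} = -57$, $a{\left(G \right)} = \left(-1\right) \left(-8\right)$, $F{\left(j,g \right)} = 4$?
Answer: $- \frac{3}{176} - \frac{\sqrt{97}}{176} \approx -0.073005$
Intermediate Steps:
$a{\left(G \right)} = 8$
$A{\left(c,k \right)} = -4 + c$ ($A{\left(c,k \right)} = c - 4 = -4 + c$)
$x = -2 + 2 \sqrt{97}$ ($x = -2 + \frac{\sqrt{-57 + 3549}}{3} = -2 + \frac{\sqrt{3492}}{3} = -2 + \frac{6 \sqrt{97}}{3} = -2 + 2 \sqrt{97} \approx 17.698$)
$n = 2 - 2 \sqrt{97}$ ($n = - (-2 + 2 \sqrt{97}) = 2 - 2 \sqrt{97} \approx -17.698$)
$\frac{1}{A{\left(a{\left(6 \right)},92 \right)} + n} = \frac{1}{\left(-4 + 8\right) + \left(2 - 2 \sqrt{97}\right)} = \frac{1}{4 + \left(2 - 2 \sqrt{97}\right)} = \frac{1}{6 - 2 \sqrt{97}}$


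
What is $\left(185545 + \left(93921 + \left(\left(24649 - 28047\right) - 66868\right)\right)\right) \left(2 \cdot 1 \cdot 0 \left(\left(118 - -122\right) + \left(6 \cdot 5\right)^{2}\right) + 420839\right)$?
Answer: $88039518800$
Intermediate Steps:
$\left(185545 + \left(93921 + \left(\left(24649 - 28047\right) - 66868\right)\right)\right) \left(2 \cdot 1 \cdot 0 \left(\left(118 - -122\right) + \left(6 \cdot 5\right)^{2}\right) + 420839\right) = \left(185545 + \left(93921 - 70266\right)\right) \left(2 \cdot 0 \left(\left(118 + 122\right) + 30^{2}\right) + 420839\right) = \left(185545 + \left(93921 - 70266\right)\right) \left(0 \left(240 + 900\right) + 420839\right) = \left(185545 + 23655\right) \left(0 \cdot 1140 + 420839\right) = 209200 \left(0 + 420839\right) = 209200 \cdot 420839 = 88039518800$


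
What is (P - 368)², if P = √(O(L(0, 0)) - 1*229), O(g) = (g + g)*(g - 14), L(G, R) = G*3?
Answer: (368 - I*√229)² ≈ 1.352e+5 - 11138.0*I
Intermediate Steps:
L(G, R) = 3*G
O(g) = 2*g*(-14 + g) (O(g) = (2*g)*(-14 + g) = 2*g*(-14 + g))
P = I*√229 (P = √(2*(3*0)*(-14 + 3*0) - 1*229) = √(2*0*(-14 + 0) - 229) = √(2*0*(-14) - 229) = √(0 - 229) = √(-229) = I*√229 ≈ 15.133*I)
(P - 368)² = (I*√229 - 368)² = (-368 + I*√229)²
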